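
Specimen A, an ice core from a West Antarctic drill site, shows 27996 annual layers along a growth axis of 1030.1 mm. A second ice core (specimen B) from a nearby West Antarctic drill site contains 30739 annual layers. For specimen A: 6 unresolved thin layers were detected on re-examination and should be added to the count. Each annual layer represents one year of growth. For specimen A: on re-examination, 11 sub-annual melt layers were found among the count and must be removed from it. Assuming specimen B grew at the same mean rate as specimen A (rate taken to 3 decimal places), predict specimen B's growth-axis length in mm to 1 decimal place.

1137.3 mm

Specimen A: adjusted count: 27996 − 11 + 6 = 27991 annual layers.
A: 1030.1 mm over 27991 years gives 1030.1 / 27991 ≈ 0.037 mm per year.
Length of B = 0.037 × 30739 = 1137.3 mm.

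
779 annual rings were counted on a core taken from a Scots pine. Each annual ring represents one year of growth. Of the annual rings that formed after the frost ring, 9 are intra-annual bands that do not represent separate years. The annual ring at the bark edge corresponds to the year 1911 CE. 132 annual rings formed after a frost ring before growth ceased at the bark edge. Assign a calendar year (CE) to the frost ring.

There are 132 annual rings younger than the frost ring.
Removing the 9 false annual rings leaves 132 − 9 = 123 true annual rings beyond the frost ring.
The annual ring at the bark edge is 1911 CE, so the frost ring dates to 1911 − 123 = 1788 CE.

1788 CE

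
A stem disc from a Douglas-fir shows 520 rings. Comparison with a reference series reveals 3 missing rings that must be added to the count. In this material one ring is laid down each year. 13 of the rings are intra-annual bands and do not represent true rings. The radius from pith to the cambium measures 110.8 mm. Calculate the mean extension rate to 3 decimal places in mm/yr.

True ring count = 520 − 13 + 3 = 510.
110.8 mm over 510 years gives 110.8 / 510 ≈ 0.217 mm/yr.

0.217 mm/yr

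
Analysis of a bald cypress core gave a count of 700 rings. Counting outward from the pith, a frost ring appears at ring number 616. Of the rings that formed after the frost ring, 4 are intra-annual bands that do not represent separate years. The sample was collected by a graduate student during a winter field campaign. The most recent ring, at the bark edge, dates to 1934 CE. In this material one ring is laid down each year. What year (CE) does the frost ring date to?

Between ring 616 and the bark edge there are 700 − 616 = 84 rings.
Excluding 4 false rings: 84 − 4 = 80.
1934 − 80 = 1854 CE.

1854 CE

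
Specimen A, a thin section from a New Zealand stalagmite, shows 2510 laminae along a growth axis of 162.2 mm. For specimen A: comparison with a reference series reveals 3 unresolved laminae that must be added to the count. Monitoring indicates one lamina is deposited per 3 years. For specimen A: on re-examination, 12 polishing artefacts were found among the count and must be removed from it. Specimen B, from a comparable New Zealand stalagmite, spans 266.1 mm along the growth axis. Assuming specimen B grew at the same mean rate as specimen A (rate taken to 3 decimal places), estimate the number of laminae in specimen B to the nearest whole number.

Specimen A: true lamina count = 2510 − 12 + 3 = 2501.
Specimen A: multiplying by 3 years per lamina: 2501 × 3 = 7503 years.
A: Extension rate ≈ 162.2 / 7503 = 0.022 mm per year.
B spans 266.1 / 0.022 = 12095.45 years; at 3 years per lamina that is 12095.45 / 3 ≈ 4032 laminae.

4032 laminae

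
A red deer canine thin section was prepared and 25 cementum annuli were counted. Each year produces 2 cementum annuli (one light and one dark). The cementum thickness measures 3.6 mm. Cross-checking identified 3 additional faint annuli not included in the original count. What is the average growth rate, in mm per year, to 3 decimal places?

0.257 mm per year

Correcting the raw count gives 25 + 3 = 28 true cementum annuli.
Dividing by 2 cementum annuli per year: 28 / 2 = 14 years.
Extension rate ≈ 3.6 / 14 = 0.257 mm per year.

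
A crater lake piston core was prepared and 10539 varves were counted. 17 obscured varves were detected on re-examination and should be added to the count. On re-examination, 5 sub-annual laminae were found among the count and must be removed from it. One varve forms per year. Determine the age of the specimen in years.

Correcting the raw count gives 10539 − 5 + 17 = 10551 true varves.
At one varve per year, that is 10551 years.

10551 yr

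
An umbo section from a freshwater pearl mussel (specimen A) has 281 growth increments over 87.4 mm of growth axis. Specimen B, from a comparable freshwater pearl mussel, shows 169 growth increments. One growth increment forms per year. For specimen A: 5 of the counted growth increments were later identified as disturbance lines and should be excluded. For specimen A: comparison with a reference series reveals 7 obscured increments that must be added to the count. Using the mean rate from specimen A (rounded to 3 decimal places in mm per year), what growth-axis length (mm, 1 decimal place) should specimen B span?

Specimen A: true growth increment count = 281 − 5 + 7 = 283.
A: Mean rate = 87.4 mm / 283 years ≈ 0.309 mm/year.
Length of B = 0.309 × 169 = 52.2 mm.

52.2 mm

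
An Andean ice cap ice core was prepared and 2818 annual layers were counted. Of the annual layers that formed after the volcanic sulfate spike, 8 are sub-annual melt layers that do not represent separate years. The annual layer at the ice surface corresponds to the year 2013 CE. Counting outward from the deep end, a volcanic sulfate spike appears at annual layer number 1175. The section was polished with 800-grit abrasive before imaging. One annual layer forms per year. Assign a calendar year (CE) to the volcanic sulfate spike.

Between annual layer 1175 and the ice surface there are 2818 − 1175 = 1643 annual layers.
Removing the 8 false annual layers leaves 1643 − 8 = 1635 true annual layers beyond the volcanic sulfate spike.
2013 − 1635 = 378 CE.

378 CE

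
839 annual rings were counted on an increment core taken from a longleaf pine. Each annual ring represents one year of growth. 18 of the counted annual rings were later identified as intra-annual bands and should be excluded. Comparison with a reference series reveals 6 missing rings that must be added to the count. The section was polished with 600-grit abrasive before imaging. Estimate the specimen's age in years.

827 years

After corrections the count is 839 − 18 + 6 = 827 annual rings.
With a one-to-one annual ring periodicity this is 827 years.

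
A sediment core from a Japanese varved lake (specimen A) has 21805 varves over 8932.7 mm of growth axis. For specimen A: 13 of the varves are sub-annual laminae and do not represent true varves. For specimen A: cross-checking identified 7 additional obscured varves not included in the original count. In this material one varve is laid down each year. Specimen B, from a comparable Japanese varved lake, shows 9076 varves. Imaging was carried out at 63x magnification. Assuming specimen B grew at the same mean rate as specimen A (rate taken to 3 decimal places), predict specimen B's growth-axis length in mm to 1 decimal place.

Specimen A: adjusted count: 21805 − 13 + 7 = 21799 varves.
A: Extension rate ≈ 8932.7 / 21799 = 0.410 mm per year.
B's length ≈ 0.410 × 9076 = 3721.2 mm.

3721.2 mm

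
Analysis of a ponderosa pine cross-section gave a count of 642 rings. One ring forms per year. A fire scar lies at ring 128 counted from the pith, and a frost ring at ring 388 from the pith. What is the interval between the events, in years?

260 yr

Separation: 388 − 128 = 260 rings.
At one ring per year, 260 years elapsed between them.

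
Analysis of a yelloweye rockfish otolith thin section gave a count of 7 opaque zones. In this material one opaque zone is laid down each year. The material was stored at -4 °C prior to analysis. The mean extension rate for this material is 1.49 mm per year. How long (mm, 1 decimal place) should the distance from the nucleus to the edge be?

7 years of growth are recorded.
7 years at 1.49 mm/year gives 1.49 × 7 = 10.4 mm.

10.4 mm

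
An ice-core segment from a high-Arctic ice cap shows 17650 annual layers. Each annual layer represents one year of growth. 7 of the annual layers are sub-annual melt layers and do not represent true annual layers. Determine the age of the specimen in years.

Correcting the raw count gives 17650 − 7 = 17643 true annual layers.
One annual layer per year makes the duration 17643 years.

17643 yr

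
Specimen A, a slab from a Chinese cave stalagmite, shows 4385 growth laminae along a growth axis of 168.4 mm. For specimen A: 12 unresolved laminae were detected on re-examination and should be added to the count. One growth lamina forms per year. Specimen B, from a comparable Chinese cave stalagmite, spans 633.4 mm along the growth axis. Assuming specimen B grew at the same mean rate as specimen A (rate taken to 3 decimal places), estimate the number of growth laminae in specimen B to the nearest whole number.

16668 growth laminae

Specimen A: after corrections the count is 4385 + 12 = 4397 growth laminae.
A: Extension rate ≈ 168.4 / 4397 = 0.038 mm per year.
Specimen B: 633.4 mm / 0.038 mm per year = 16668.42 years ≈ 16668 growth laminae.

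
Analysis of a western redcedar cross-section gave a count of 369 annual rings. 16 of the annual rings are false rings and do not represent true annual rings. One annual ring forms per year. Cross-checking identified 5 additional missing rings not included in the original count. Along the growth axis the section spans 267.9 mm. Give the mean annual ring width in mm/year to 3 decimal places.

True annual ring count = 369 − 16 + 5 = 358.
Extension rate ≈ 267.9 / 358 = 0.748 mm/year.

0.748 mm/year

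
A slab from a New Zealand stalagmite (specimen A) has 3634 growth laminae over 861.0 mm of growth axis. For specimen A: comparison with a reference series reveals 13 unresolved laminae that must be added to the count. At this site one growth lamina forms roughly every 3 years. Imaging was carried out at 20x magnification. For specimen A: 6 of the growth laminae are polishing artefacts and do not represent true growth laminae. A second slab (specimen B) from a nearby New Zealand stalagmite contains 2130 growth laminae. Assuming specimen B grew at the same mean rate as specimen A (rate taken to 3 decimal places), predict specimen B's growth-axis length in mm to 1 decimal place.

Specimen A: correcting the raw count gives 3634 − 6 + 13 = 3641 true growth laminae.
Specimen A: 3641 growth laminae at 3 years each span 3641 × 3 = 10923 years.
A: 861.0 mm over 10923 years gives 861.0 / 10923 ≈ 0.079 mm/yr.
Specimen B: at 3 years per growth lamina, 2130 × 3 = 6390 years. For B, 0.079 mm/year × 6390 years = 504.8 mm.

504.8 mm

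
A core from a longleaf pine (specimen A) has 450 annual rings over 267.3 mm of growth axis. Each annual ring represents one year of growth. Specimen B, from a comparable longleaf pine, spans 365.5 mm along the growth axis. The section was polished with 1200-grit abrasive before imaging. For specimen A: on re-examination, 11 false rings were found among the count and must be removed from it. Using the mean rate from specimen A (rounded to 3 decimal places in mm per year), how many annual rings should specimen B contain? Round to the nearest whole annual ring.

600 annual rings

Specimen A: after corrections the count is 450 − 11 = 439 annual rings.
A: 267.3 mm over 439 years gives 267.3 / 439 ≈ 0.609 mm/yr.
For B, 365.5 / 0.609 = 600.16 years ≈ 600 annual rings.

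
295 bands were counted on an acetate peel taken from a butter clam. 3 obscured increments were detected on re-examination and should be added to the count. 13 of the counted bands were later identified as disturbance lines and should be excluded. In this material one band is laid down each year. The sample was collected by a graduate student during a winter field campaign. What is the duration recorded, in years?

285 years

Adjusted count: 295 − 13 + 3 = 285 bands.
With a one-to-one band periodicity this is 285 years.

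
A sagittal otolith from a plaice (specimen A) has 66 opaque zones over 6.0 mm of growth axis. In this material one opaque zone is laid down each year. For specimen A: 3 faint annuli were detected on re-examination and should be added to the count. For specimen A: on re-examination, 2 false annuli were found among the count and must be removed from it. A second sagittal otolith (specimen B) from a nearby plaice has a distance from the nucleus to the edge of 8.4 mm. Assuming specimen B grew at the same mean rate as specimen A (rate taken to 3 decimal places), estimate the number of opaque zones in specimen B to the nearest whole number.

93 opaque zones

Specimen A: correcting the raw count gives 66 − 2 + 3 = 67 true opaque zones.
A: Mean rate = 6.0 mm / 67 years ≈ 0.090 mm/yr.
For B, 8.4 / 0.090 = 93.33 years ≈ 93 opaque zones.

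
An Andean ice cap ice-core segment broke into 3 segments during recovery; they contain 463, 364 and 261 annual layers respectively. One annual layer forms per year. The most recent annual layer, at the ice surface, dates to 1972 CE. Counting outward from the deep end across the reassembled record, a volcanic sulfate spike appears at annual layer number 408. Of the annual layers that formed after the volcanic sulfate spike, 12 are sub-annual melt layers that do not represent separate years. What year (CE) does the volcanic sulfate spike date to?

Total annual layers = 463 + 364 + 261 = 1088.
The volcanic sulfate spike sits at annual layer 408 from the deep end, so 1088 − 408 = 680 annual layers formed after it.
Removing the 12 false annual layers leaves 680 − 12 = 668 true annual layers beyond the volcanic sulfate spike.
The annual layer at the ice surface is 1972 CE, so the volcanic sulfate spike dates to 1972 − 668 = 1304 CE.

1304 CE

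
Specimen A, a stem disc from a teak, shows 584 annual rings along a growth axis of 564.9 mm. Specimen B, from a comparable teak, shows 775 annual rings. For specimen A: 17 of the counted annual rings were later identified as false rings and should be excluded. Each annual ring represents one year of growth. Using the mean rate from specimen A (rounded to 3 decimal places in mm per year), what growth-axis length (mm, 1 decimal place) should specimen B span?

Specimen A: true annual ring count = 584 − 17 = 567.
A: Mean rate = 564.9 mm / 567 years ≈ 0.996 mm/yr.
For B, 0.996 mm/year × 775 years = 771.9 mm.

771.9 mm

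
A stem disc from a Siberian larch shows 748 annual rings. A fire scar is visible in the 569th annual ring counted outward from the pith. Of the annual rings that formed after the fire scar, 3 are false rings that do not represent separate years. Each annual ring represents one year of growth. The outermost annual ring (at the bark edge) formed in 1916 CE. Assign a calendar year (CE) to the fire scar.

1740 CE

Between annual ring 569 and the bark edge there are 748 − 569 = 179 annual rings.
Excluding 3 false annual rings: 179 − 3 = 176.
The annual ring at the bark edge is 1916 CE, so the fire scar dates to 1916 − 176 = 1740 CE.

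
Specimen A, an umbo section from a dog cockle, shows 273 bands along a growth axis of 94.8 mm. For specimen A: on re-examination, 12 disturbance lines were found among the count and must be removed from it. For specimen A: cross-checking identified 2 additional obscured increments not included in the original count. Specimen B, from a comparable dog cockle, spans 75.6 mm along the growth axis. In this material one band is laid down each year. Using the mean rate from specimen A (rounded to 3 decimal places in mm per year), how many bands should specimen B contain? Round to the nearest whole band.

210 bands

Specimen A: after corrections the count is 273 − 12 + 2 = 263 bands.
A: Extension rate ≈ 94.8 / 263 = 0.360 mm per year.
B spans 75.6 / 0.360 = 210.00 years ≈ 210 bands.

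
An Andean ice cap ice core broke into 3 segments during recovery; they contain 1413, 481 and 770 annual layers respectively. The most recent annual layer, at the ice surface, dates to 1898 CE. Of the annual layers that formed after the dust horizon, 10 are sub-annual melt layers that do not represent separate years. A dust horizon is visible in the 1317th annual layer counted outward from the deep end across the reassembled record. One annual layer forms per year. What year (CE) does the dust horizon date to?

Total annual layers = 1413 + 481 + 770 = 2664.
Between annual layer 1317 and the ice surface there are 2664 − 1317 = 1347 annual layers.
Removing the 10 false annual layers leaves 1347 − 10 = 1337 true annual layers beyond the dust horizon.
The annual layer at the ice surface is 1898 CE, so the dust horizon dates to 1898 − 1337 = 561 CE.

561 CE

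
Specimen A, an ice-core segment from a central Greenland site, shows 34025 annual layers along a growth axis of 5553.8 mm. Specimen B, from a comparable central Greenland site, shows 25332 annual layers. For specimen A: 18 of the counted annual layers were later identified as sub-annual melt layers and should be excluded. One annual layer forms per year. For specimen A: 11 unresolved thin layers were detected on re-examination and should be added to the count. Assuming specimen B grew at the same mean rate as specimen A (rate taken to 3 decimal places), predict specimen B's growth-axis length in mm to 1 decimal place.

4129.1 mm

Specimen A: correcting the raw count gives 34025 − 18 + 11 = 34018 true annual layers.
A: 5553.8 mm over 34018 years gives 5553.8 / 34018 ≈ 0.163 mm/yr.
Length of B = 0.163 × 25332 = 4129.1 mm.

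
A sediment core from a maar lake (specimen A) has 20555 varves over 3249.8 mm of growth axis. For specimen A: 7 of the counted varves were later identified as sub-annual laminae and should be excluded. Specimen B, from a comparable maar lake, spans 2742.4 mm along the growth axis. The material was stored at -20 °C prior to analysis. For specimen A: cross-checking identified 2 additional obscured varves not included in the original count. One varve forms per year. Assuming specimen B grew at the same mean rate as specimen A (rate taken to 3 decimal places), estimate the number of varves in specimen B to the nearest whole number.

Specimen A: true varve count = 20555 − 7 + 2 = 20550.
A: Mean rate = 3249.8 mm / 20550 years ≈ 0.158 mm/yr.
B spans 2742.4 / 0.158 = 17356.96 years ≈ 17357 varves.

17357 varves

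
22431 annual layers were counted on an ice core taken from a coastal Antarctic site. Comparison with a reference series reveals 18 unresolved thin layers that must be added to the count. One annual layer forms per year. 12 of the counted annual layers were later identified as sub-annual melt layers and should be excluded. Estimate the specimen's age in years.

22437 years

True annual layer count = 22431 − 12 + 18 = 22437.
One annual layer per year makes the duration 22437 years.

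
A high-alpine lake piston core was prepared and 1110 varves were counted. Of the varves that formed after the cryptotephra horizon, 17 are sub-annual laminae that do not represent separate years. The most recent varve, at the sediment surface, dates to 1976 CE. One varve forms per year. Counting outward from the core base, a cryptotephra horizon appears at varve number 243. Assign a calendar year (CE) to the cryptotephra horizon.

1126 CE

1110 − 243 = 867 varves lie beyond the cryptotephra horizon toward the sediment surface.
Removing the 17 false varves leaves 867 − 17 = 850 true varves beyond the cryptotephra horizon.
1976 − 850 = 1126 CE.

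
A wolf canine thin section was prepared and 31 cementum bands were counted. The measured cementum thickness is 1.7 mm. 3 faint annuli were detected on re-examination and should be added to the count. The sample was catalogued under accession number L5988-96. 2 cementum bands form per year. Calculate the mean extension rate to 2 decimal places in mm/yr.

0.10 mm/yr

Correcting the raw count gives 31 + 3 = 34 true cementum bands.
Dividing by 2 cementum bands per year: 34 / 2 = 17 years.
Mean rate = 1.7 mm / 17 years ≈ 0.10 mm/yr.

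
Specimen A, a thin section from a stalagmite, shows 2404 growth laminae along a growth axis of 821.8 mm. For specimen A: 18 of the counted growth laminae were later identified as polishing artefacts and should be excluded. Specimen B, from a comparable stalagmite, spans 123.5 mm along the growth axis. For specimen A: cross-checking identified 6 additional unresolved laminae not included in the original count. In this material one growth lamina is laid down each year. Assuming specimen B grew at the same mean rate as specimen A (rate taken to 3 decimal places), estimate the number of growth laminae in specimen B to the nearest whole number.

359 growth laminae

Specimen A: true growth lamina count = 2404 − 18 + 6 = 2392.
A: Mean rate = 821.8 mm / 2392 years ≈ 0.344 mm/year.
B spans 123.5 / 0.344 = 359.01 years ≈ 359 growth laminae.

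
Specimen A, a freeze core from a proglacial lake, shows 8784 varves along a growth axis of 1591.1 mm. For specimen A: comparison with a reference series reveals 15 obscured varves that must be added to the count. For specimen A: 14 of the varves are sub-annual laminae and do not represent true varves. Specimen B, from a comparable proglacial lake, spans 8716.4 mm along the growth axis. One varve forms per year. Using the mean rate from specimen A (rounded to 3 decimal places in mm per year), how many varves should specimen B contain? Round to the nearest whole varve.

48157 varves

Specimen A: correcting the raw count gives 8784 − 14 + 15 = 8785 true varves.
A: Extension rate ≈ 1591.1 / 8785 = 0.181 mm/year.
For B, 8716.4 / 0.181 = 48156.91 years ≈ 48157 varves.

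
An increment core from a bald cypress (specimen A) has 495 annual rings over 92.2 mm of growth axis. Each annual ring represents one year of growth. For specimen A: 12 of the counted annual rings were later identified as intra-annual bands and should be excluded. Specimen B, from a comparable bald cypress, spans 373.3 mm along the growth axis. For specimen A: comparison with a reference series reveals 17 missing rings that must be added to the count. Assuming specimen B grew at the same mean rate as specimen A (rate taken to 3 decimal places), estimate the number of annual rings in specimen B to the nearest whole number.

Specimen A: adjusted count: 495 − 12 + 17 = 500 annual rings.
A: Extension rate ≈ 92.2 / 500 = 0.184 mm/year.
Specimen B: 373.3 mm / 0.184 mm per year = 2028.80 years ≈ 2029 annual rings.

2029 annual rings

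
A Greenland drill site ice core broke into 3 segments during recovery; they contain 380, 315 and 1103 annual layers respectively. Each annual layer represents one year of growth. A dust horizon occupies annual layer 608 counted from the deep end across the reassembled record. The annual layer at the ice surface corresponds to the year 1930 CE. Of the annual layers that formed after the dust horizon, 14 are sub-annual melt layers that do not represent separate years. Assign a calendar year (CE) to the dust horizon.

Total annual layers = 380 + 315 + 1103 = 1798.
1798 − 608 = 1190 annual layers lie beyond the dust horizon toward the ice surface.
Removing the 14 false annual layers leaves 1190 − 14 = 1176 true annual layers beyond the dust horizon.
The annual layer at the ice surface is 1930 CE, so the dust horizon dates to 1930 − 1176 = 754 CE.

754 CE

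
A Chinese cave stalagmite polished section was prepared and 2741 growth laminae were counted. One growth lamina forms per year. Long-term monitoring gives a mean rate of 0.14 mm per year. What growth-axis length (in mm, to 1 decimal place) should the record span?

383.7 mm

The record spans 2741 years at 0.14 mm per year.
Length ≈ 0.14 × 2741 = 383.7 mm.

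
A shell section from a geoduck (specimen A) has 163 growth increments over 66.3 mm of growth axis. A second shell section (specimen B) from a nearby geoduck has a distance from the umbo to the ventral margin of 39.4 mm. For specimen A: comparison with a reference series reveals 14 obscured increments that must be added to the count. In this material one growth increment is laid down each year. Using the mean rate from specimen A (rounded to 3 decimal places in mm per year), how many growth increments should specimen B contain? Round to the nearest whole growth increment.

Specimen A: adjusted count: 163 + 14 = 177 growth increments.
A: 66.3 mm over 177 years gives 66.3 / 177 ≈ 0.375 mm/year.
Specimen B: 39.4 mm / 0.375 mm per year = 105.07 years ≈ 105 growth increments.

105 growth increments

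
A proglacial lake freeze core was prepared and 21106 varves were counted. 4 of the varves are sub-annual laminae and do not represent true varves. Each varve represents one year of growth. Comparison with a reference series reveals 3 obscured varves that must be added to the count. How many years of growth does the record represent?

21105 years

Correcting the raw count gives 21106 − 4 + 3 = 21105 true varves.
At one varve per year, that is 21105 years.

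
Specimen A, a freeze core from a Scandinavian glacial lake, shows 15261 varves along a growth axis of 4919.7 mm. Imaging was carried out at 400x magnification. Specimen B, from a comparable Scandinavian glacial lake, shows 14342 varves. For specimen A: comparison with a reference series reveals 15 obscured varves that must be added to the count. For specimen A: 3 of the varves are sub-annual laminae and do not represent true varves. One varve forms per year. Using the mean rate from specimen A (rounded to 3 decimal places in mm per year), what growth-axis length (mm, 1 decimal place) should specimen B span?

Specimen A: adjusted count: 15261 − 3 + 15 = 15273 varves.
A: Mean rate = 4919.7 mm / 15273 years ≈ 0.322 mm per year.
For B, 0.322 mm/year × 14342 years = 4618.1 mm.

4618.1 mm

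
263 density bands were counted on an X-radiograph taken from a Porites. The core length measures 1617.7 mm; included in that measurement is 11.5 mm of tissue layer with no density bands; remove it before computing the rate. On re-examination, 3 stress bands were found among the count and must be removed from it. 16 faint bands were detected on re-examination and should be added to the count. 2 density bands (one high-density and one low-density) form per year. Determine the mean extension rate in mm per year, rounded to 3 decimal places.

Correcting the raw count gives 263 − 3 + 16 = 276 true density bands.
Dividing by 2 density bands per year: 276 / 2 = 138 years.
Removing the 11.5 mm offcut leaves 1617.7 − 11.5 = 1606.2 mm.
1606.2 mm over 138 years gives 1606.2 / 138 ≈ 11.639 mm per year.

11.639 mm per year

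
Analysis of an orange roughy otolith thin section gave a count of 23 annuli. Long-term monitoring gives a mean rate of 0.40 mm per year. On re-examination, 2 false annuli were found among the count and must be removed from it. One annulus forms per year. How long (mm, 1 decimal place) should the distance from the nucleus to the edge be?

8.4 mm

Adjusted count: 23 − 2 = 21 annuli.
21 years at 0.40 mm/year gives 0.40 × 21 = 8.4 mm.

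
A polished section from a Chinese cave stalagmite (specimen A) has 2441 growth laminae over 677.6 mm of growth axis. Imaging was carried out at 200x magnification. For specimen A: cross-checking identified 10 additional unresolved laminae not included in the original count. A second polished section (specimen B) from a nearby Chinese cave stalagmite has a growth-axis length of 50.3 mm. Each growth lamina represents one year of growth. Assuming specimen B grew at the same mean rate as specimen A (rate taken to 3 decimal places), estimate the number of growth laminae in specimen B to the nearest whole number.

182 growth laminae

Specimen A: correcting the raw count gives 2441 + 10 = 2451 true growth laminae.
A: Mean rate = 677.6 mm / 2451 years ≈ 0.276 mm per year.
Specimen B: 50.3 mm / 0.276 mm per year = 182.25 years ≈ 182 growth laminae.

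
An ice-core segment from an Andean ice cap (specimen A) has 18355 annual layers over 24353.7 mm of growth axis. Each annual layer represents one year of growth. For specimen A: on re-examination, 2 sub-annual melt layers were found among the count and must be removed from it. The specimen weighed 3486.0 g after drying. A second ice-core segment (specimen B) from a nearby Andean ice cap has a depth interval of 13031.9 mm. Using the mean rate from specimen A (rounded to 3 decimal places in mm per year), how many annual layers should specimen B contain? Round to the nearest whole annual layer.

9821 annual layers

Specimen A: after corrections the count is 18355 − 2 = 18353 annual layers.
A: Mean rate = 24353.7 mm / 18353 years ≈ 1.327 mm/yr.
B spans 13031.9 / 1.327 = 9820.57 years ≈ 9821 annual layers.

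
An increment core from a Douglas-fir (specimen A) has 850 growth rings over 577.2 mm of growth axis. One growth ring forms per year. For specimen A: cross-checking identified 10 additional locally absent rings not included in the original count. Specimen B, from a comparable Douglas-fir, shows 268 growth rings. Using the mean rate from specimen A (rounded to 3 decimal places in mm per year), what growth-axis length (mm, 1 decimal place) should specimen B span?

179.8 mm

Specimen A: true growth ring count = 850 + 10 = 860.
A: 577.2 mm over 860 years gives 577.2 / 860 ≈ 0.671 mm per year.
For B, 0.671 mm/year × 268 years = 179.8 mm.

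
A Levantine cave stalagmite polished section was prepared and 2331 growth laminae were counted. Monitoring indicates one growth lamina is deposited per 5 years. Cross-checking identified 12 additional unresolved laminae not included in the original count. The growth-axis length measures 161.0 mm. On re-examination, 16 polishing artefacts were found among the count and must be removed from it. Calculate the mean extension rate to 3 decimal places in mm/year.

True growth lamina count = 2331 − 16 + 12 = 2327.
2327 growth laminae at 5 years each span 2327 × 5 = 11635 years.
Mean rate = 161.0 mm / 11635 years ≈ 0.014 mm/year.

0.014 mm/year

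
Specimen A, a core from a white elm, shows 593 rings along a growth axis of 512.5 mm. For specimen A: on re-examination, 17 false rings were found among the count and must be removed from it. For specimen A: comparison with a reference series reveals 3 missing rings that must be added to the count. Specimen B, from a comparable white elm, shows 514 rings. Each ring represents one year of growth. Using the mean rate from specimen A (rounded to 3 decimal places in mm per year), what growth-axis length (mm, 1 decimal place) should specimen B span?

454.9 mm

Specimen A: after corrections the count is 593 − 17 + 3 = 579 rings.
A: 512.5 mm over 579 years gives 512.5 / 579 ≈ 0.885 mm/year.
For B, 0.885 mm/year × 514 years = 454.9 mm.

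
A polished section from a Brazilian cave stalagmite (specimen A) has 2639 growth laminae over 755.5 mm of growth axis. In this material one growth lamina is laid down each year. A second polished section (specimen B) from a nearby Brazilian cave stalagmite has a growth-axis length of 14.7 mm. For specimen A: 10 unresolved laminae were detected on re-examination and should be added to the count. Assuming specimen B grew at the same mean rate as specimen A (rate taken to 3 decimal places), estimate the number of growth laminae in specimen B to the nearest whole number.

Specimen A: correcting the raw count gives 2639 + 10 = 2649 true growth laminae.
A: Extension rate ≈ 755.5 / 2649 = 0.285 mm per year.
B spans 14.7 / 0.285 = 51.58 years ≈ 52 growth laminae.

52 growth laminae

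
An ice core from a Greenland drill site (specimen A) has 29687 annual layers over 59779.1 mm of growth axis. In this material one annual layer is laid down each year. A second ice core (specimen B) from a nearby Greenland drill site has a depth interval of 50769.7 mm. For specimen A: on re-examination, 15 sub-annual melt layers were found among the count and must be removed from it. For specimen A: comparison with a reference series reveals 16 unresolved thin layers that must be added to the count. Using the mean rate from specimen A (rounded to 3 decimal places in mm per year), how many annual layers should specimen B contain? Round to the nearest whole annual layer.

Specimen A: true annual layer count = 29687 − 15 + 16 = 29688.
A: 59779.1 mm over 29688 years gives 59779.1 / 29688 ≈ 2.014 mm/year.
For B, 50769.7 / 2.014 = 25208.39 years ≈ 25208 annual layers.

25208 annual layers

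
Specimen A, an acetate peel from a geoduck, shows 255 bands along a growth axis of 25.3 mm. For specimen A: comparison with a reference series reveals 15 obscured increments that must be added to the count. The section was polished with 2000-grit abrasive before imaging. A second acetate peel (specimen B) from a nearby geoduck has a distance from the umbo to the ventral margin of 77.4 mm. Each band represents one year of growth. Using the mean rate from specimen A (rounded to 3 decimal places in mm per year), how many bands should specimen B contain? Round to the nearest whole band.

Specimen A: true band count = 255 + 15 = 270.
A: Mean rate = 25.3 mm / 270 years ≈ 0.094 mm/yr.
For B, 77.4 / 0.094 = 823.40 years ≈ 823 bands.

823 bands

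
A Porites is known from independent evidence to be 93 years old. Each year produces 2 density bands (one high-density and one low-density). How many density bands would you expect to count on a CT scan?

186 density bands

Expected density bands: 93 × 2 = 186.
So 186 density bands should be present.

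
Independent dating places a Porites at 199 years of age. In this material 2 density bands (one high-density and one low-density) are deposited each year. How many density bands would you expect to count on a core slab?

Expected density bands: 199 × 2 = 398.
So 398 density bands should be present.

398 density bands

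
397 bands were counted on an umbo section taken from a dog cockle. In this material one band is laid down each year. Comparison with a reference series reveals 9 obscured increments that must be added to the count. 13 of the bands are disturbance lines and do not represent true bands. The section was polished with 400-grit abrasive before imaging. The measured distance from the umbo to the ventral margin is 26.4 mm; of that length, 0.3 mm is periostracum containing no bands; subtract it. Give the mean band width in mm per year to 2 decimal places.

0.07 mm per year

Correcting the raw count gives 397 − 13 + 9 = 393 true bands.
The growth record spans 26.4 − 0.3 = 26.1 mm.
Mean rate = 26.1 mm / 393 years ≈ 0.07 mm per year.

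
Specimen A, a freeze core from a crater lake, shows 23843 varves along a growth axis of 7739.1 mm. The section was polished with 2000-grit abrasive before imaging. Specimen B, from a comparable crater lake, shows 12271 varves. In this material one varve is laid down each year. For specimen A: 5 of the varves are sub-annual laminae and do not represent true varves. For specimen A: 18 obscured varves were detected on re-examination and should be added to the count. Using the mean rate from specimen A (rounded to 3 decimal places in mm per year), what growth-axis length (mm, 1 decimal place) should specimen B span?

3975.8 mm

Specimen A: after corrections the count is 23843 − 5 + 18 = 23856 varves.
A: Extension rate ≈ 7739.1 / 23856 = 0.324 mm per year.
For B, 0.324 mm/year × 12271 years = 3975.8 mm.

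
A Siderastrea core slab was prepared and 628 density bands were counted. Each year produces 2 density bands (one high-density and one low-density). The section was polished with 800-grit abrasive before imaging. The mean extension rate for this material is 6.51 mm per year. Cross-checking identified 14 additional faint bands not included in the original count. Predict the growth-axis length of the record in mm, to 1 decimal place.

2089.7 mm

After corrections the count is 628 + 14 = 642 density bands.
With 2 density bands per year, 642 / 2 = 321 years.
Predicted length = 6.51 mm/year × 321 years = 2089.7 mm.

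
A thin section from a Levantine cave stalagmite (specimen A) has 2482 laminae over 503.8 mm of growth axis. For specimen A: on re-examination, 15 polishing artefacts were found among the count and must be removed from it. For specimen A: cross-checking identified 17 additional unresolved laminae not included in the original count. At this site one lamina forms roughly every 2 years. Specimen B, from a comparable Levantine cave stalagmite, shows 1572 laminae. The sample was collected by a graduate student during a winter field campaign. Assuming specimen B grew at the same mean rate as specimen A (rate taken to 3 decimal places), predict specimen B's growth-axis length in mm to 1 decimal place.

317.5 mm

Specimen A: adjusted count: 2482 − 15 + 17 = 2484 laminae.
Specimen A: at 2 years per lamina, 2484 × 2 = 4968 years.
A: Extension rate ≈ 503.8 / 4968 = 0.101 mm per year.
Specimen B: multiplying by 2 years per lamina: 1572 × 2 = 3144 years. Length of B = 0.101 × 3144 = 317.5 mm.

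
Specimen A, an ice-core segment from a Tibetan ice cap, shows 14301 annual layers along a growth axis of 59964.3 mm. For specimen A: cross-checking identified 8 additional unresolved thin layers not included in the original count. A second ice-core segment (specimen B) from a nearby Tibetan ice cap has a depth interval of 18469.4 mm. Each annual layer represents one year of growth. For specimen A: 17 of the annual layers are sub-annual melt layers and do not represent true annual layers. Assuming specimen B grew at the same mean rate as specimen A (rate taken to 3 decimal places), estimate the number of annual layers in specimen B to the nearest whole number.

Specimen A: adjusted count: 14301 − 17 + 8 = 14292 annual layers.
A: Extension rate ≈ 59964.3 / 14292 = 4.196 mm per year.
For B, 18469.4 / 4.196 = 4401.67 years ≈ 4402 annual layers.

4402 annual layers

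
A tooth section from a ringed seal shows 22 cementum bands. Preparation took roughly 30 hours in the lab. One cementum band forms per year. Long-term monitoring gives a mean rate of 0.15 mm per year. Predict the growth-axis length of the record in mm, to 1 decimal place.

22 years of growth are recorded.
22 years at 0.15 mm/year gives 0.15 × 22 = 3.3 mm.

3.3 mm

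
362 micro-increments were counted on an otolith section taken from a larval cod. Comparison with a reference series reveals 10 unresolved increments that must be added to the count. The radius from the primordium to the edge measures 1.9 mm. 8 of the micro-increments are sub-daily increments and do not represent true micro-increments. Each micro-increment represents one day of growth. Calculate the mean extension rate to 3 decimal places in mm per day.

True micro-increment count = 362 − 8 + 10 = 364.
Extension rate ≈ 1.9 / 364 = 0.005 mm per day.

0.005 mm per day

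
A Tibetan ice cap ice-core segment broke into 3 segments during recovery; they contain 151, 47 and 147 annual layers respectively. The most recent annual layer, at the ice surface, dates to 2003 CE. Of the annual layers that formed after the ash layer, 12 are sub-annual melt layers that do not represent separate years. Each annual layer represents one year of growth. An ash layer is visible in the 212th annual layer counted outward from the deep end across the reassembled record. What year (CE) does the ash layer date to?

1882 CE

Total annual layers = 151 + 47 + 147 = 345.
345 − 212 = 133 annual layers lie beyond the ash layer toward the ice surface.
Removing the 12 false annual layers leaves 133 − 12 = 121 true annual layers beyond the ash layer.
Counting back 121 years from 2003 CE places the ash layer in 2003 − 121 = 1882 CE.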